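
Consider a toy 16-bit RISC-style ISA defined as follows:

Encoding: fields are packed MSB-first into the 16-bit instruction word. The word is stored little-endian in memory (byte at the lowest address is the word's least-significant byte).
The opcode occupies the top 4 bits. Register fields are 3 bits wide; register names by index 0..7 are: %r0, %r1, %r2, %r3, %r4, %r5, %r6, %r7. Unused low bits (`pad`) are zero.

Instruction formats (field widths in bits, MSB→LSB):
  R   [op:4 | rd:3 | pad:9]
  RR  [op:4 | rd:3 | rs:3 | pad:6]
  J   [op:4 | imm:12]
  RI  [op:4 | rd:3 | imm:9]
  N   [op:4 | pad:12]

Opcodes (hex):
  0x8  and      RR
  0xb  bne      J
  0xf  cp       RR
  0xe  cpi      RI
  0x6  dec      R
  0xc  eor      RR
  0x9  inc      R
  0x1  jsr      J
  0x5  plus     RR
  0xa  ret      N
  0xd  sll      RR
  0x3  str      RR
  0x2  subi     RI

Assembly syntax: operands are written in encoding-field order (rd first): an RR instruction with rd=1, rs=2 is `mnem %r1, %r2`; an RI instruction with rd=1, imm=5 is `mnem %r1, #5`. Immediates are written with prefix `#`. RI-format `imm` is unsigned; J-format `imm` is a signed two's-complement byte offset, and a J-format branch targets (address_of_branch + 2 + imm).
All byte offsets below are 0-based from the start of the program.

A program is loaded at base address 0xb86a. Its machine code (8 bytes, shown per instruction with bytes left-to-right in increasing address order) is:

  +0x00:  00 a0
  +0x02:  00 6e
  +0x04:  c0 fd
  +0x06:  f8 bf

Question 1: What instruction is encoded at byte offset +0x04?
[04] c0 fd → 0xfdc0
  top 4b → 0xf → cp [RR]
  rd@[11:9]=0x6 ⇒ %r6
  rs@[8:6]=0x7 ⇒ %r7

cp %r6, %r7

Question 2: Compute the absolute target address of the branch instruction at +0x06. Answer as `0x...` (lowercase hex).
+0x06: f8 bf ⇒ word 0xbff8 (little)
  opcode bits[15:12]=0xb: bne/J
  [11:0] imm=4088 (s12→-8) = #-8
  target = base 0xb86a + off 0x06 + 2 + imm -8 = 0xb86a

0xb86a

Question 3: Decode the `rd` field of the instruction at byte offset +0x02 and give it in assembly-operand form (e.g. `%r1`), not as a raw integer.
+0x02: 00 6e ⇒ word 0x6e00 (little)
  opcode bits[15:12]=0x6: dec/R
  [11:9] rd=7 = %r7

%r7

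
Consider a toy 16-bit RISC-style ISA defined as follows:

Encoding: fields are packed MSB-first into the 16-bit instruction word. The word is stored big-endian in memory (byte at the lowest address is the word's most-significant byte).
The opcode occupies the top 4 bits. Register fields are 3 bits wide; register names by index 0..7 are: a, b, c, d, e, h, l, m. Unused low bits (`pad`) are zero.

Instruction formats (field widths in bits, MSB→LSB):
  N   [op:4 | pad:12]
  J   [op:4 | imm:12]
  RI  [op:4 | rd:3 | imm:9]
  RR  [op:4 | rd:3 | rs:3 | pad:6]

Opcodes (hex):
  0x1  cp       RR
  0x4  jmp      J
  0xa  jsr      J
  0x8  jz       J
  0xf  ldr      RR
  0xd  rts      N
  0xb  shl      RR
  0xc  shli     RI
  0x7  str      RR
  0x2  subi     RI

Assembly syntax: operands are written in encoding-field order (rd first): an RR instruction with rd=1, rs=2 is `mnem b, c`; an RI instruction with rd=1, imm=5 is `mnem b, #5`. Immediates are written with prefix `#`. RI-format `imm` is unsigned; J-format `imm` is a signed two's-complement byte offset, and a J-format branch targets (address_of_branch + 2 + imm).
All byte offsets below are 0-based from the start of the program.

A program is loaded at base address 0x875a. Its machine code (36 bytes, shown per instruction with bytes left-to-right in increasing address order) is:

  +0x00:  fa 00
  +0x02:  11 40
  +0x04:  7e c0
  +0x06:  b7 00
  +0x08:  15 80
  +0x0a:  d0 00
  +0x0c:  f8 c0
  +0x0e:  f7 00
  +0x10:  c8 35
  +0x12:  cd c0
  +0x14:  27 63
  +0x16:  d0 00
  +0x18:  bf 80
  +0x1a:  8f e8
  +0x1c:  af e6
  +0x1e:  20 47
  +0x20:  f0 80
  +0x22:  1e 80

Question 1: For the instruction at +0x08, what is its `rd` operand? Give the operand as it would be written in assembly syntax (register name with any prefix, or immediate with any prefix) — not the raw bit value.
@+08  big-endian(15 80) = 0x1580
  op=0x1580>>12=0x1 ⇒ cp (RR)
  rd@[11:9]=0x2 ⇒ c
  rs@[8:6]=0x6 ⇒ l

c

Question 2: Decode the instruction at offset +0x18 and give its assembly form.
shl m, l

off 0x18: read bf 80 as big → 0xbf80
  op=0xbf80>>12=0xb ⇒ shl (RR)
  rd: (w>>9)&0x7=0x7 → m
  rs: (w>>6)&0x7=0x6 → l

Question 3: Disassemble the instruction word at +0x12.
+0x12: cd c0 ⇒ word 0xcdc0 (big)
  top 4b → 0xc → shli [RI]
  [11:9] rd=6 = l
  [8:0] imm=448 = #448

shli l, #448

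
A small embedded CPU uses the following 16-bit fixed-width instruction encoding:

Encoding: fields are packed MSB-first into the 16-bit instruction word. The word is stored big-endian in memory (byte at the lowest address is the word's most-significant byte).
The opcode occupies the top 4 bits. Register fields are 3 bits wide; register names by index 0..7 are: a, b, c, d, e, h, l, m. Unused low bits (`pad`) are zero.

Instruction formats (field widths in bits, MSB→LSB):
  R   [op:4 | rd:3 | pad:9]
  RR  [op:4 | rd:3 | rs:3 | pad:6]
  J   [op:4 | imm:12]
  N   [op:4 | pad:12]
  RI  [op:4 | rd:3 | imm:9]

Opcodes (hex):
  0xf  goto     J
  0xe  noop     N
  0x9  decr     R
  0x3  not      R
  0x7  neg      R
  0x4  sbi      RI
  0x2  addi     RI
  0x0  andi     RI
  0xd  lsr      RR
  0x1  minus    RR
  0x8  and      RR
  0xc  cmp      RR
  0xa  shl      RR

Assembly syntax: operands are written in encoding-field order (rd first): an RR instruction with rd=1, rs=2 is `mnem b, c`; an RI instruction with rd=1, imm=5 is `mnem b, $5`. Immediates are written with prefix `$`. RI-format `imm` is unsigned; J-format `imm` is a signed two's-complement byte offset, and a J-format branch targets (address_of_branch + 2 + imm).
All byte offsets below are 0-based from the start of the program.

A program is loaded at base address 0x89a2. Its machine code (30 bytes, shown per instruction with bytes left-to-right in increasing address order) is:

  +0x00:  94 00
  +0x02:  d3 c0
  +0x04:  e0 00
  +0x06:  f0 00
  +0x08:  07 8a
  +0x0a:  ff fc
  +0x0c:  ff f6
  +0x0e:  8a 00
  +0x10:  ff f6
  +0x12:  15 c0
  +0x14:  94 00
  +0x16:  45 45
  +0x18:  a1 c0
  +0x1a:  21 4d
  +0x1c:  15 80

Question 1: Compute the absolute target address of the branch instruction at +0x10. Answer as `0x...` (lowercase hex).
off 0x10: read ff f6 as big → 0xfff6
  top 4b → 0xf → goto [J]
  imm@[11:0]=0xff6 (s12→-10) ⇒ $-10
  target = base 0x89a2 + off 0x10 + 2 + imm -10 = 0x89aa

0x89aa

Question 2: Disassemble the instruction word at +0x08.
off 0x08: read 07 8a as big → 0x078a
  op=0x078a>>12=0x0 ⇒ andi (RI)
  rd@[11:9]=0x3 ⇒ d
  imm@[8:0]=0x18a ⇒ $394

andi d, $394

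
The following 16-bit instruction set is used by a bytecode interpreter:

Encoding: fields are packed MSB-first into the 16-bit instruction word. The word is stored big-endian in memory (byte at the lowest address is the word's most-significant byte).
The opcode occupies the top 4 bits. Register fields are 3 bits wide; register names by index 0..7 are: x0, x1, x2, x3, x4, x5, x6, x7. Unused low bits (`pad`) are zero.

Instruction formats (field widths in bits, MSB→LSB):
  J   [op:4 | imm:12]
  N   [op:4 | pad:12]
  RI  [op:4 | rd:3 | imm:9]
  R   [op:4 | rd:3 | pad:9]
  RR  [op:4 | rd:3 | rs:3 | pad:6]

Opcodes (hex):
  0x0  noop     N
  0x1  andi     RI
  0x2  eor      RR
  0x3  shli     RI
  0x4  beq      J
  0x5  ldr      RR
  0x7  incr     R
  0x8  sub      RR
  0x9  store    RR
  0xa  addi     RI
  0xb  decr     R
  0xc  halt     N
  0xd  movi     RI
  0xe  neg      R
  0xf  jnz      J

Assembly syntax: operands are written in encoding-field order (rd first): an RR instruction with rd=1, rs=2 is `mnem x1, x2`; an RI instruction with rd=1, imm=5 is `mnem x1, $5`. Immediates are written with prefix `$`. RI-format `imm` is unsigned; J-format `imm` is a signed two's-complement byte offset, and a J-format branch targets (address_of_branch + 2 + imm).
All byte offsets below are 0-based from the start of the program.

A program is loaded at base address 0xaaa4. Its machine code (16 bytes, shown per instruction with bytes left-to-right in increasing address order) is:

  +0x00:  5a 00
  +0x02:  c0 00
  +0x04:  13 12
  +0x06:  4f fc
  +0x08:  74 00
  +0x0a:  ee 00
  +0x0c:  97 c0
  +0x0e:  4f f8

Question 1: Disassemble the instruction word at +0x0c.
store x3, x7

@+0c  big-endian(97 c0) = 0x97c0
  op=0x97c0>>12=0x9 ⇒ store (RR)
  rd: (w>>9)&0x7=0x3 → x3
  rs: (w>>6)&0x7=0x7 → x7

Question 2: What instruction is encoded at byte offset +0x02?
halt

off 0x02: read c0 00 as big → 0xc000
  top 4b → 0xc → halt [N]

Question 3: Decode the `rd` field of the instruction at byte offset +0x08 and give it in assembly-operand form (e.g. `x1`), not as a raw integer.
@+08  big-endian(74 00) = 0x7400
  opcode bits[15:12]=0x7: incr/R
  rd@[11:9]=0x2 ⇒ x2

x2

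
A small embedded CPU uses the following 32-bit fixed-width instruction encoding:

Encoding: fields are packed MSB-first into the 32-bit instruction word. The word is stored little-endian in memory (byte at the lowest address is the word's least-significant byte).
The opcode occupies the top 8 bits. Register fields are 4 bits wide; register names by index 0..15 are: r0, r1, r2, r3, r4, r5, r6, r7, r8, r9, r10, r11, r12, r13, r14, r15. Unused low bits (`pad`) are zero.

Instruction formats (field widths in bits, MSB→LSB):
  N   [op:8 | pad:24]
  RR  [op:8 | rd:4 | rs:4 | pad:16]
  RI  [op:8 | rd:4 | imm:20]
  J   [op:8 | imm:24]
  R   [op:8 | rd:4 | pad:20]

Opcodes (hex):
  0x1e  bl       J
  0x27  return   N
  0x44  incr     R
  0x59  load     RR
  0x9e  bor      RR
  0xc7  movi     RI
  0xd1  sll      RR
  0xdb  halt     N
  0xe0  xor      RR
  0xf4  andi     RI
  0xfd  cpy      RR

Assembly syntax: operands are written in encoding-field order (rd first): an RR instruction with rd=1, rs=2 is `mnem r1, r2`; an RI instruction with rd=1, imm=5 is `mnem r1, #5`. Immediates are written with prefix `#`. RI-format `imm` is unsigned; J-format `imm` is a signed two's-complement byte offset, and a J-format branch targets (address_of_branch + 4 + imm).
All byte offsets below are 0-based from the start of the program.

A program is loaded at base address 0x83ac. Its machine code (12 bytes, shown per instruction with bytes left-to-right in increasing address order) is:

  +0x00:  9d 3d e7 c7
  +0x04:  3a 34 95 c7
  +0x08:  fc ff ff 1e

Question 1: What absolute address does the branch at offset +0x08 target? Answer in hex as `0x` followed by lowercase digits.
@+08  little-endian(fc ff ff 1e) = 0x1efffffc
  top 8b → 0x1e → bl [J]
  imm@[23:0]=0xfffffc (s24→-4) ⇒ #-4
  target = base 0x83ac + off 0x08 + 4 + imm -4 = 0x83b4

0x83b4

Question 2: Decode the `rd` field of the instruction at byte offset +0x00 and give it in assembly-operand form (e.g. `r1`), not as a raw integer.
r14

+0x00: 9d 3d e7 c7 ⇒ word 0xc7e73d9d (little)
  op=0xc7e73d9d>>24=0xc7 ⇒ movi (RI)
  [23:20] rd=14 = r14
  [19:0] imm=474525 = #474525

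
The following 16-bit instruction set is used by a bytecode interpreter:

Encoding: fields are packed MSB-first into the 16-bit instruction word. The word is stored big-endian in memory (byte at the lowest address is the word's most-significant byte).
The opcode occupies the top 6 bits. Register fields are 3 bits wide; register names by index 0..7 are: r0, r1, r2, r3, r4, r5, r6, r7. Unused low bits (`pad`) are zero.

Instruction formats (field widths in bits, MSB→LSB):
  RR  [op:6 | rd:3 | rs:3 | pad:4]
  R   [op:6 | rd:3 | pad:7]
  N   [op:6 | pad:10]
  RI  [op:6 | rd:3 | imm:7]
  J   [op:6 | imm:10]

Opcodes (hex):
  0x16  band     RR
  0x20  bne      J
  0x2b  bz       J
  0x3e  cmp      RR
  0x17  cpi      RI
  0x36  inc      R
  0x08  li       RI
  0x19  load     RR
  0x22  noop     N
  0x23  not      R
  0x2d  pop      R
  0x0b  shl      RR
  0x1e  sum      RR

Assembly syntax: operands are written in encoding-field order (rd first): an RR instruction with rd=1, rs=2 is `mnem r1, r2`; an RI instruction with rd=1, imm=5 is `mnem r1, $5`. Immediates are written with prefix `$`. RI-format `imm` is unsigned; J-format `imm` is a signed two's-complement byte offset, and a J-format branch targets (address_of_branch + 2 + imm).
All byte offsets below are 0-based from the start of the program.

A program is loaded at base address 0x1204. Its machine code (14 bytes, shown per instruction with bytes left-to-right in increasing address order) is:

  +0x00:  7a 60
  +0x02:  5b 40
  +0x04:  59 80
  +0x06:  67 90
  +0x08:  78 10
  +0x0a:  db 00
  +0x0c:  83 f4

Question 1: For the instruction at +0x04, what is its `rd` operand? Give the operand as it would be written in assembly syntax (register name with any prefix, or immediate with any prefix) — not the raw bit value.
@+04  big-endian(59 80) = 0x5980
  op=0x5980>>10=0x16 ⇒ band (RR)
  [9:7] rd=3 = r3
  [6:4] rs=0 = r0

r3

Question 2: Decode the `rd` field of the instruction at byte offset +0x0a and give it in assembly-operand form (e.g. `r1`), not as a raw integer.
r6

+0x0a: db 00 ⇒ word 0xdb00 (big)
  op=0xdb00>>10=0x36 ⇒ inc (R)
  rd@[9:7]=0x6 ⇒ r6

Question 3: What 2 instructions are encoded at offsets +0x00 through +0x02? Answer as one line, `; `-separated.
[00] 7a 60 → 0x7a60
  opcode bits[15:10]=0x1e: sum/RR
  rd: (w>>7)&0x7=0x4 → r4
  rs: (w>>4)&0x7=0x6 → r6
[02] 5b 40 → 0x5b40
  opcode bits[15:10]=0x16: band/RR
  rd: (w>>7)&0x7=0x6 → r6
  rs: (w>>4)&0x7=0x4 → r4

sum r4, r6; band r6, r4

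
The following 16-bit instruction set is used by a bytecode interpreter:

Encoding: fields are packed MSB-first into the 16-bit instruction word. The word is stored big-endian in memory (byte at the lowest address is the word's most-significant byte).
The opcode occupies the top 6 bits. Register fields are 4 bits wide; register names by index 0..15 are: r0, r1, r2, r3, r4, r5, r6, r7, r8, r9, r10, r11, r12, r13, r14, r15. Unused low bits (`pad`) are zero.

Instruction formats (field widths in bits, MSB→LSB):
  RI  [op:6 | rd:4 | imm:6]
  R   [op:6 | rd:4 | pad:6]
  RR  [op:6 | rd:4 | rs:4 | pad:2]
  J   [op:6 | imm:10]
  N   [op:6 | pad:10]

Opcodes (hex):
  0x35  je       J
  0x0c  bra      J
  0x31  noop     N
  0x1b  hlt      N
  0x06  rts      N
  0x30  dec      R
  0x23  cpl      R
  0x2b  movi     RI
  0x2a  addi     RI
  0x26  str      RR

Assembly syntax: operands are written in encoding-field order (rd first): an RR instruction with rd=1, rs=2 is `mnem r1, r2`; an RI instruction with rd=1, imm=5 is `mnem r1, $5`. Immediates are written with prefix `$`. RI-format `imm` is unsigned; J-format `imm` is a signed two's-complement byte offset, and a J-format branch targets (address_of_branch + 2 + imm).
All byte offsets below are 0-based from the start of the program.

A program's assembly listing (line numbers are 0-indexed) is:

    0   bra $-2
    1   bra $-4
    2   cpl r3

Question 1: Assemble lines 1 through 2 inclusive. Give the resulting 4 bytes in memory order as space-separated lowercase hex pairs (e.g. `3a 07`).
1. bra fields op=0xc:6|imm=-4:10 → word 33fch → 33 fc
2. cpl fields op=0x23:6|rd=3:4|pad=0:6 → word 8cc0h → 8c c0

33 fc 8c c0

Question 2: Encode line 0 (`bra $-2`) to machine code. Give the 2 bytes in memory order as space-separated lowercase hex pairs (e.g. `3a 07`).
line 0 (bra): pack op=0xc:6|imm=-2:10 = 0x33fe; big→ 33 fe

33 fe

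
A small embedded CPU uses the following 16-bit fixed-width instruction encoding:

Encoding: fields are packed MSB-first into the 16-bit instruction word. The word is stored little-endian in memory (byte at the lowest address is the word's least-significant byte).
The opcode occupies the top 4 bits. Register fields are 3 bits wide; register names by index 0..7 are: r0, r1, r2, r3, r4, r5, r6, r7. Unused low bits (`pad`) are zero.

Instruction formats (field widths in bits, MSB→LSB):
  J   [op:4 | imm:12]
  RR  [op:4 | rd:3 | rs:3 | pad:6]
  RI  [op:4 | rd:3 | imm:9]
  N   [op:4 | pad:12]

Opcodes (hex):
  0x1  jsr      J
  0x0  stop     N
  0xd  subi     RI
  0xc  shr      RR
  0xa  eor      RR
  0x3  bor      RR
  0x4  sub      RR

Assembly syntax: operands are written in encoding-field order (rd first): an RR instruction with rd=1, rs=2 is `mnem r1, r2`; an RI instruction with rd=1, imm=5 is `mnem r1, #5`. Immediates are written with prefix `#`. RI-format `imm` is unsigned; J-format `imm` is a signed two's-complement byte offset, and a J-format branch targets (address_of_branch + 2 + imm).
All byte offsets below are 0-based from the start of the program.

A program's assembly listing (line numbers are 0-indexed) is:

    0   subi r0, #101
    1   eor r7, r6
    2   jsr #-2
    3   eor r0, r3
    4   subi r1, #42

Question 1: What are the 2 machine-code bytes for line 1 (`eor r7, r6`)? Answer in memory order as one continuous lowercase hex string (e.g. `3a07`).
80af

1. eor fields op=0xa:4|rd=7:3|rs=6:3|pad=0:6 → word af80h → 80 af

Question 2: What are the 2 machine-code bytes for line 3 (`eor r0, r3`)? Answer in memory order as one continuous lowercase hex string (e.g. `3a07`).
c0a0

line 3 (eor): pack op=0xa:4|rd=0:3|rs=3:3|pad=0:6 = 0xa0c0; little→ c0 a0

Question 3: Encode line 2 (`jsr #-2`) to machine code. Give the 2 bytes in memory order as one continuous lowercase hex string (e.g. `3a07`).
fe1f

line 2 (jsr): pack op=0x1:4|imm=-2:12 = 0x1ffe; little→ fe 1f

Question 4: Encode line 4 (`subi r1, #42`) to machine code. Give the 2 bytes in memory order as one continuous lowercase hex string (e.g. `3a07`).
line 4 (subi): pack op=0xd:4|rd=1:3|imm=42:9 = 0xd22a; little→ 2a d2

2ad2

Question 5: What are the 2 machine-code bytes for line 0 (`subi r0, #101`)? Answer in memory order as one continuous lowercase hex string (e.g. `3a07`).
65d0

L0: subi op=0xd:4|rd=0:3|imm=101:9 ⇒ 0xd065 ⇒ little 65 d0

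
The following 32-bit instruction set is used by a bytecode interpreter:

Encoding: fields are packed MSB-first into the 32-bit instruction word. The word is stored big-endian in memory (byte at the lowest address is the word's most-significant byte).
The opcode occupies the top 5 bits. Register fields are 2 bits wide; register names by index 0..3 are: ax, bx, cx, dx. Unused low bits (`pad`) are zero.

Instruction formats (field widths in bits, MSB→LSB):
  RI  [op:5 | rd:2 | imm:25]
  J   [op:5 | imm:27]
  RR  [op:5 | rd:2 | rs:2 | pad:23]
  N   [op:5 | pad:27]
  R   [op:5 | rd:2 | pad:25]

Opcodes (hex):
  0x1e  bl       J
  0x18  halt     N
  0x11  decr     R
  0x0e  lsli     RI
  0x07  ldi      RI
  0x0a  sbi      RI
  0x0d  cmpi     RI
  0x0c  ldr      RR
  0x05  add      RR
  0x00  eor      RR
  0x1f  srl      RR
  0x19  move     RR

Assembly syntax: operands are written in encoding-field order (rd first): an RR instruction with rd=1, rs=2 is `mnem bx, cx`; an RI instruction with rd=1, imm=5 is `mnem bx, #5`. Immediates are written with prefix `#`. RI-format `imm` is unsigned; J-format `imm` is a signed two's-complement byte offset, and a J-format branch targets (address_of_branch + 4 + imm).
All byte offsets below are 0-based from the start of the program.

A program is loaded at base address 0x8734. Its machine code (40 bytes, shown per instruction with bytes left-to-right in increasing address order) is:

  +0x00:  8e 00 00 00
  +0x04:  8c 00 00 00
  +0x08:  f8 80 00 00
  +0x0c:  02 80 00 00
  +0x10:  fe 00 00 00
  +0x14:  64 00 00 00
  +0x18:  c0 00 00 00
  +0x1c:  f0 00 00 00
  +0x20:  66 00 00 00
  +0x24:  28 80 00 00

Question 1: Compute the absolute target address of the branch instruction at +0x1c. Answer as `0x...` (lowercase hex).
off 0x1c: read f0 00 00 00 as big → 0xf0000000
  op=0xf0000000>>27=0x1e ⇒ bl (J)
  imm: (w>>0)&0x7ffffff=0x0 → #0
  target = base 0x8734 + off 0x1c + 4 + imm 0 = 0x8754

0x8754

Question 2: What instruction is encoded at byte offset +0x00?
decr dx

@+00  big-endian(8e 00 00 00) = 0x8e000000
  opcode bits[31:27]=0x11: decr/R
  rd@[26:25]=0x3 ⇒ dx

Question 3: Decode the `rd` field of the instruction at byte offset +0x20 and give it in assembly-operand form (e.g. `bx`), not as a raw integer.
+0x20: 66 00 00 00 ⇒ word 0x66000000 (big)
  op=0x66000000>>27=0xc ⇒ ldr (RR)
  [26:25] rd=3 = dx
  [24:23] rs=0 = ax

dx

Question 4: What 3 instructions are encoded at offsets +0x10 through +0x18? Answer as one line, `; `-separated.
srl dx, ax; ldr cx, ax; halt

+0x10: fe 00 00 00 ⇒ word 0xfe000000 (big)
  top 5b → 0x1f → srl [RR]
  rd: (w>>25)&0x3=0x3 → dx
  rs: (w>>23)&0x3=0x0 → ax
+0x14: 64 00 00 00 ⇒ word 0x64000000 (big)
  top 5b → 0xc → ldr [RR]
  rd: (w>>25)&0x3=0x2 → cx
  rs: (w>>23)&0x3=0x0 → ax
+0x18: c0 00 00 00 ⇒ word 0xc0000000 (big)
  top 5b → 0x18 → halt [N]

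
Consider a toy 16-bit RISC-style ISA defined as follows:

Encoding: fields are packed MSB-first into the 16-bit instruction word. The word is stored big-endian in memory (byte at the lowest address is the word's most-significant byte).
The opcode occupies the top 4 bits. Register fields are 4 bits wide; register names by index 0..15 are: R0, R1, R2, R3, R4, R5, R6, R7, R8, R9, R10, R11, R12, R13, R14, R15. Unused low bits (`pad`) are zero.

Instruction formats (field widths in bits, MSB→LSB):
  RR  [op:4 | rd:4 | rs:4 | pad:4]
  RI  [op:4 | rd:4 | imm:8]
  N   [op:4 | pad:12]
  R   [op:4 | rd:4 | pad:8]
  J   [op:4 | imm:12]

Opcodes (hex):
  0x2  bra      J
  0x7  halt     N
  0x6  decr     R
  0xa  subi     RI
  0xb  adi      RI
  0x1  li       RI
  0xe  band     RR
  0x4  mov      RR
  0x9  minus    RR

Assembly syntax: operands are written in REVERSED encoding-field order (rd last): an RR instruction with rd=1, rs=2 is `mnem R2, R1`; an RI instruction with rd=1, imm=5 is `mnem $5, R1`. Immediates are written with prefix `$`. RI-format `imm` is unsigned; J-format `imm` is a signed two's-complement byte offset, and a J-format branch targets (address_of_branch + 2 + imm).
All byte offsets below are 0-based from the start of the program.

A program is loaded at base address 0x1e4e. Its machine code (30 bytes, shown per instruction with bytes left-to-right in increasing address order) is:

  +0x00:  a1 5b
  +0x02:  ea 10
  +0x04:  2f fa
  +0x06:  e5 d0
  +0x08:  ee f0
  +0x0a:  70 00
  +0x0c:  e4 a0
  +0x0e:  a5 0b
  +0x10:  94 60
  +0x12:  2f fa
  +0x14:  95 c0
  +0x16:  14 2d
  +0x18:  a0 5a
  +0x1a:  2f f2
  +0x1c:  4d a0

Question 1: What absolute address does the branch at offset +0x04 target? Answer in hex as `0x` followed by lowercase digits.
@+04  big-endian(2f fa) = 0x2ffa
  op=0x2ffa>>12=0x2 ⇒ bra (J)
  imm@[11:0]=0xffa (s12→-6) ⇒ $-6
  target = base 0x1e4e + off 0x04 + 2 + imm -6 = 0x1e4e

0x1e4e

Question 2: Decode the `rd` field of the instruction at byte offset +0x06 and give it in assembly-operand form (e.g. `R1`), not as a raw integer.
off 0x06: read e5 d0 as big → 0xe5d0
  opcode bits[15:12]=0xe: band/RR
  rd@[11:8]=0x5 ⇒ R5
  rs@[7:4]=0xd ⇒ R13

R5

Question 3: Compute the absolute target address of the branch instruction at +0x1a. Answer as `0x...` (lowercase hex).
off 0x1a: read 2f f2 as big → 0x2ff2
  op=0x2ff2>>12=0x2 ⇒ bra (J)
  [11:0] imm=4082 (s12→-14) = $-14
  target = base 0x1e4e + off 0x1a + 2 + imm -14 = 0x1e5c

0x1e5c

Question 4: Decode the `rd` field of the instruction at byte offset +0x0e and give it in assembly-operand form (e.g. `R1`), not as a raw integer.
+0x0e: a5 0b ⇒ word 0xa50b (big)
  top 4b → 0xa → subi [RI]
  rd@[11:8]=0x5 ⇒ R5
  imm@[7:0]=0xb ⇒ $11

R5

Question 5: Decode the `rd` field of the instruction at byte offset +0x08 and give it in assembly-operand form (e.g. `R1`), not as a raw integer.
R14

off 0x08: read ee f0 as big → 0xeef0
  opcode bits[15:12]=0xe: band/RR
  rd@[11:8]=0xe ⇒ R14
  rs@[7:4]=0xf ⇒ R15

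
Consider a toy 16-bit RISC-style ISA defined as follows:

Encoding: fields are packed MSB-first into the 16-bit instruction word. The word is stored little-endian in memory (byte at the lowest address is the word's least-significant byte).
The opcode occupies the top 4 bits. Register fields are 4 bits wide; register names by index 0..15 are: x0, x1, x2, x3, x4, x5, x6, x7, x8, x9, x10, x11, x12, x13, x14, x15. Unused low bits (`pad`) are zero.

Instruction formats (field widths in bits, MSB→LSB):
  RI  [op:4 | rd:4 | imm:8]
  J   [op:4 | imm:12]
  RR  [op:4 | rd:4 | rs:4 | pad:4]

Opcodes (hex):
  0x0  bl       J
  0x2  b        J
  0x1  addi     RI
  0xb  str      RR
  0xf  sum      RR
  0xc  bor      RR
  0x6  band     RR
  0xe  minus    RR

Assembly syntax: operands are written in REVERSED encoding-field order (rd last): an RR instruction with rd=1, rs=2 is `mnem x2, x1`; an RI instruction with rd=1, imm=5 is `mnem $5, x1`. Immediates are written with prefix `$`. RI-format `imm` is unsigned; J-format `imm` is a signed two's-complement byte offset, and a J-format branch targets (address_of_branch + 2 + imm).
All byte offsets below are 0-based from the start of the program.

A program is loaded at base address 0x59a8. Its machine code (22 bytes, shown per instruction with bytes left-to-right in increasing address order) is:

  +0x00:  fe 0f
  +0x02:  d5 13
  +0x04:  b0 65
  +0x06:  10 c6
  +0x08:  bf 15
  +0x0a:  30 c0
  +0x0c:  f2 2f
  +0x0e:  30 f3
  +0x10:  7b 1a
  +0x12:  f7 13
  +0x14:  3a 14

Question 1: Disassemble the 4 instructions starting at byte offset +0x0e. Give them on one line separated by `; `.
off 0x0e: read 30 f3 as little → 0xf330
  op=0xf330>>12=0xf ⇒ sum (RR)
  rd@[11:8]=0x3 ⇒ x3
  rs@[7:4]=0x3 ⇒ x3
off 0x10: read 7b 1a as little → 0x1a7b
  op=0x1a7b>>12=0x1 ⇒ addi (RI)
  rd@[11:8]=0xa ⇒ x10
  imm@[7:0]=0x7b ⇒ $123
off 0x12: read f7 13 as little → 0x13f7
  op=0x13f7>>12=0x1 ⇒ addi (RI)
  rd@[11:8]=0x3 ⇒ x3
  imm@[7:0]=0xf7 ⇒ $247
off 0x14: read 3a 14 as little → 0x143a
  op=0x143a>>12=0x1 ⇒ addi (RI)
  rd@[11:8]=0x4 ⇒ x4
  imm@[7:0]=0x3a ⇒ $58

sum x3, x3; addi $123, x10; addi $247, x3; addi $58, x4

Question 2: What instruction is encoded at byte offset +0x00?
+0x00: fe 0f ⇒ word 0x0ffe (little)
  op=0x0ffe>>12=0x0 ⇒ bl (J)
  imm: (w>>0)&0xfff=0xffe (s12→-2) → $-2

bl $-2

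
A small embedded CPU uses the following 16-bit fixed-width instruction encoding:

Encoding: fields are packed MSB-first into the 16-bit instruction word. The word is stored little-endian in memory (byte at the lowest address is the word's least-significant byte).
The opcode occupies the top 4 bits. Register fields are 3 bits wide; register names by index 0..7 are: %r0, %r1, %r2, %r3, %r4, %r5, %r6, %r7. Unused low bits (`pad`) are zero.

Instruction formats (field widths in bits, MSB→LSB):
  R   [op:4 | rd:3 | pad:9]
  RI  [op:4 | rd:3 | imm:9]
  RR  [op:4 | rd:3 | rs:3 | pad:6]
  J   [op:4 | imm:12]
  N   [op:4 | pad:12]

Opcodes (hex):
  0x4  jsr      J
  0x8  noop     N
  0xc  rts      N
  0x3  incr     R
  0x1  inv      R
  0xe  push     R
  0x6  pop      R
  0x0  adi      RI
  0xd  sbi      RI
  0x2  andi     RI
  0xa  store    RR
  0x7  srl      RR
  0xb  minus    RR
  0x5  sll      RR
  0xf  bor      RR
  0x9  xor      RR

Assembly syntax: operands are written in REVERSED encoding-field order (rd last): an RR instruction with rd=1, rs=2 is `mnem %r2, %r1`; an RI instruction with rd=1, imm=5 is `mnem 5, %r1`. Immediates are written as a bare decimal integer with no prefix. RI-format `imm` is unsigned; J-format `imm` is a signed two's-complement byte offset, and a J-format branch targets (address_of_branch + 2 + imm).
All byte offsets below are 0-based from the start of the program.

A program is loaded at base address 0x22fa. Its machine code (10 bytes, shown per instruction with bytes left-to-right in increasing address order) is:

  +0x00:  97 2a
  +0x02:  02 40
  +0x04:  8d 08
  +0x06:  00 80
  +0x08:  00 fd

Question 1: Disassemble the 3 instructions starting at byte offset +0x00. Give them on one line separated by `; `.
andi 151, %r5; jsr 2; adi 141, %r4

off 0x00: read 97 2a as little → 0x2a97
  opcode bits[15:12]=0x2: andi/RI
  rd@[11:9]=0x5 ⇒ %r5
  imm@[8:0]=0x97 ⇒ 151
off 0x02: read 02 40 as little → 0x4002
  opcode bits[15:12]=0x4: jsr/J
  imm@[11:0]=0x2 ⇒ 2
off 0x04: read 8d 08 as little → 0x088d
  opcode bits[15:12]=0x0: adi/RI
  rd@[11:9]=0x4 ⇒ %r4
  imm@[8:0]=0x8d ⇒ 141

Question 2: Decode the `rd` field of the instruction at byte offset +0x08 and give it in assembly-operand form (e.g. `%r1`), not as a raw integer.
@+08  little-endian(00 fd) = 0xfd00
  top 4b → 0xf → bor [RR]
  rd@[11:9]=0x6 ⇒ %r6
  rs@[8:6]=0x4 ⇒ %r4

%r6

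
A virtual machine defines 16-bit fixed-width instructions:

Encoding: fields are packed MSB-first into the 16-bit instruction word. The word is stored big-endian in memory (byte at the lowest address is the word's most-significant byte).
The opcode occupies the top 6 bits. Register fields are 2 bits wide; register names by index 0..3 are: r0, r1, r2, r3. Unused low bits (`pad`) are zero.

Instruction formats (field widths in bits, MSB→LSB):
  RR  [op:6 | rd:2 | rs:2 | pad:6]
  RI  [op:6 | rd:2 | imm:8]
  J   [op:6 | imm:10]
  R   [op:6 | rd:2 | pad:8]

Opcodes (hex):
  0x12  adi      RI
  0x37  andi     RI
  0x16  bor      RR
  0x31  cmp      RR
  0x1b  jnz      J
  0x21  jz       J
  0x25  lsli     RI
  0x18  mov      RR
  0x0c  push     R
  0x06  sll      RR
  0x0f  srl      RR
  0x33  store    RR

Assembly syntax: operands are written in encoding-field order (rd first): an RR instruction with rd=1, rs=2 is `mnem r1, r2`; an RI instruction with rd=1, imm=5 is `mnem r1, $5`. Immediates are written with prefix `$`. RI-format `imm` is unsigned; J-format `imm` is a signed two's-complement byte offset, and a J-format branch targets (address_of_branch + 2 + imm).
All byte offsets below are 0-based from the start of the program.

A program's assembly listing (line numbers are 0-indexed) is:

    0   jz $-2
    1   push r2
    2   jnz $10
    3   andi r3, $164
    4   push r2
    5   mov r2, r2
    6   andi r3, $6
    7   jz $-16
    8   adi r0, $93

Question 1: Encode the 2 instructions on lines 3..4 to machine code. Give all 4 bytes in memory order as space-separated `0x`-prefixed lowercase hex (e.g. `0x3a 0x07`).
0xdf 0xa4 0x32 0x00

3. andi fields op=0x37:6|rd=3:2|imm=164:8 → word dfa4h → df a4
4. push fields op=0xc:6|rd=2:2|pad=0:8 → word 3200h → 32 00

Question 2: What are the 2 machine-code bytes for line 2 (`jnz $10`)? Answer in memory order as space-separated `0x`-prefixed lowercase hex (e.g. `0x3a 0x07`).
0x6c 0x0a

2. jnz fields op=0x1b:6|imm=10:10 → word 6c0ah → 6c 0a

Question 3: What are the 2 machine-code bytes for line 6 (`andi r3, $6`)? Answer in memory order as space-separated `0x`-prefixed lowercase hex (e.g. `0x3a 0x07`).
L6: andi op=0x37:6|rd=3:2|imm=6:8 ⇒ 0xdf06 ⇒ big df 06

0xdf 0x06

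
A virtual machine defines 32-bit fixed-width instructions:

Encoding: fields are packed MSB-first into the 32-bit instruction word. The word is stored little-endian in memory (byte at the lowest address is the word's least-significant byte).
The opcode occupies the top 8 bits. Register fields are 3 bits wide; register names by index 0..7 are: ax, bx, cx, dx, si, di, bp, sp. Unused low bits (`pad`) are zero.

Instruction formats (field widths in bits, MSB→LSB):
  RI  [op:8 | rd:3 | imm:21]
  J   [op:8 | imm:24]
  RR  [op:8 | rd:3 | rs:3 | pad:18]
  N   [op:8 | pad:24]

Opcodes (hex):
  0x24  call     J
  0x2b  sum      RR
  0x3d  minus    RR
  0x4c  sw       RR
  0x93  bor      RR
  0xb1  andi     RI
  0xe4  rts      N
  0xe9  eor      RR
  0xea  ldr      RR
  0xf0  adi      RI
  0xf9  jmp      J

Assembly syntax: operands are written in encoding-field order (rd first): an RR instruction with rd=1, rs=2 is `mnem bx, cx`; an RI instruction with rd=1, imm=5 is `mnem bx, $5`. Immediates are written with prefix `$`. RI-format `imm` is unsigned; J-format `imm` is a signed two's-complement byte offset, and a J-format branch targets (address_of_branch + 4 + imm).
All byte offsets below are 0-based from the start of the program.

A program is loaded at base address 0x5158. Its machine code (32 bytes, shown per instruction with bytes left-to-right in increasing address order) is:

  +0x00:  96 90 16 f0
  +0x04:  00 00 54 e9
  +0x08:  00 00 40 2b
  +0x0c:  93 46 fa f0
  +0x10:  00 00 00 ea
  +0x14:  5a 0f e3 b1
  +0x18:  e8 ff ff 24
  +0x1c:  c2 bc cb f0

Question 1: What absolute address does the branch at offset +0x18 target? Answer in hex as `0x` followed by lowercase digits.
0x515c

@+18  little-endian(e8 ff ff 24) = 0x24ffffe8
  top 8b → 0x24 → call [J]
  imm: (w>>0)&0xffffff=0xffffe8 (s24→-24) → $-24
  target = base 0x5158 + off 0x18 + 4 + imm -24 = 0x515c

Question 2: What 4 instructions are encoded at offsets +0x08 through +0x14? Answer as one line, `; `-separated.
sum cx, ax; adi sp, $1722003; ldr ax, ax; andi sp, $200538

[08] 00 00 40 2b → 0x2b400000
  opcode bits[31:24]=0x2b: sum/RR
  rd@[23:21]=0x2 ⇒ cx
  rs@[20:18]=0x0 ⇒ ax
[0c] 93 46 fa f0 → 0xf0fa4693
  opcode bits[31:24]=0xf0: adi/RI
  rd@[23:21]=0x7 ⇒ sp
  imm@[20:0]=0x1a4693 ⇒ $1722003
[10] 00 00 00 ea → 0xea000000
  opcode bits[31:24]=0xea: ldr/RR
  rd@[23:21]=0x0 ⇒ ax
  rs@[20:18]=0x0 ⇒ ax
[14] 5a 0f e3 b1 → 0xb1e30f5a
  opcode bits[31:24]=0xb1: andi/RI
  rd@[23:21]=0x7 ⇒ sp
  imm@[20:0]=0x30f5a ⇒ $200538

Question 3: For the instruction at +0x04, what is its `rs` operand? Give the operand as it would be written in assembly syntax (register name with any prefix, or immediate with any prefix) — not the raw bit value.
di

+0x04: 00 00 54 e9 ⇒ word 0xe9540000 (little)
  opcode bits[31:24]=0xe9: eor/RR
  rd: (w>>21)&0x7=0x2 → cx
  rs: (w>>18)&0x7=0x5 → di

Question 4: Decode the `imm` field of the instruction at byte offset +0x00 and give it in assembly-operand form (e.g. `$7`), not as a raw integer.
$1478806

off 0x00: read 96 90 16 f0 as little → 0xf0169096
  opcode bits[31:24]=0xf0: adi/RI
  rd@[23:21]=0x0 ⇒ ax
  imm@[20:0]=0x169096 ⇒ $1478806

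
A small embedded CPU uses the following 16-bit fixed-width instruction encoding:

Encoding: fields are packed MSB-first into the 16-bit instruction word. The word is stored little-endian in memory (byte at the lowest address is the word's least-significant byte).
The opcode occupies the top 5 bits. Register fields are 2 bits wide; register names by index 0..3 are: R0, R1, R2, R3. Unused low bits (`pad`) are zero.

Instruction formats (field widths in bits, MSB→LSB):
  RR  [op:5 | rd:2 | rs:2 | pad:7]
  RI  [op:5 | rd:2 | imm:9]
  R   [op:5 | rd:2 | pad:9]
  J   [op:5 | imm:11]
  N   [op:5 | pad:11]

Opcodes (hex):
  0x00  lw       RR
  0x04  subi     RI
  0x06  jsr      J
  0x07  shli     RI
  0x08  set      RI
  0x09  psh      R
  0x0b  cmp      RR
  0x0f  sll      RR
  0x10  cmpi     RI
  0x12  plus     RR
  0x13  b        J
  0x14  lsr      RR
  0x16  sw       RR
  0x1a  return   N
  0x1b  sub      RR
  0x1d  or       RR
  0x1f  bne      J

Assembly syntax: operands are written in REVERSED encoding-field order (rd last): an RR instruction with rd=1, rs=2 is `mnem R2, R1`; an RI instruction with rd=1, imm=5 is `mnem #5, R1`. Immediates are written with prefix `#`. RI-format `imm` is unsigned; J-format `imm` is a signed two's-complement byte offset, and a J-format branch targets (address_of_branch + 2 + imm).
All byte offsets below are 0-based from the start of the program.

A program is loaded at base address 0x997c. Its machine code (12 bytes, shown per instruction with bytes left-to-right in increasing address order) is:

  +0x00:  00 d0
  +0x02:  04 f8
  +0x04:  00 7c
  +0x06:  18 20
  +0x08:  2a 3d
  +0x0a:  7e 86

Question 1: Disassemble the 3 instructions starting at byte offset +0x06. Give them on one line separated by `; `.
subi #24, R0; shli #298, R2; cmpi #126, R3

@+06  little-endian(18 20) = 0x2018
  op=0x2018>>11=0x4 ⇒ subi (RI)
  rd@[10:9]=0x0 ⇒ R0
  imm@[8:0]=0x18 ⇒ #24
@+08  little-endian(2a 3d) = 0x3d2a
  op=0x3d2a>>11=0x7 ⇒ shli (RI)
  rd@[10:9]=0x2 ⇒ R2
  imm@[8:0]=0x12a ⇒ #298
@+0a  little-endian(7e 86) = 0x867e
  op=0x867e>>11=0x10 ⇒ cmpi (RI)
  rd@[10:9]=0x3 ⇒ R3
  imm@[8:0]=0x7e ⇒ #126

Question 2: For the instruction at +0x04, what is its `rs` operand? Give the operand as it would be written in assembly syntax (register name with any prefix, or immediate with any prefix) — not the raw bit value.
R0

@+04  little-endian(00 7c) = 0x7c00
  top 5b → 0xf → sll [RR]
  rd@[10:9]=0x2 ⇒ R2
  rs@[8:7]=0x0 ⇒ R0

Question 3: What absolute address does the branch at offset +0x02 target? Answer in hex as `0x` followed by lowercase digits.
0x9984

@+02  little-endian(04 f8) = 0xf804
  top 5b → 0x1f → bne [J]
  imm: (w>>0)&0x7ff=0x4 → #4
  target = base 0x997c + off 0x02 + 2 + imm 4 = 0x9984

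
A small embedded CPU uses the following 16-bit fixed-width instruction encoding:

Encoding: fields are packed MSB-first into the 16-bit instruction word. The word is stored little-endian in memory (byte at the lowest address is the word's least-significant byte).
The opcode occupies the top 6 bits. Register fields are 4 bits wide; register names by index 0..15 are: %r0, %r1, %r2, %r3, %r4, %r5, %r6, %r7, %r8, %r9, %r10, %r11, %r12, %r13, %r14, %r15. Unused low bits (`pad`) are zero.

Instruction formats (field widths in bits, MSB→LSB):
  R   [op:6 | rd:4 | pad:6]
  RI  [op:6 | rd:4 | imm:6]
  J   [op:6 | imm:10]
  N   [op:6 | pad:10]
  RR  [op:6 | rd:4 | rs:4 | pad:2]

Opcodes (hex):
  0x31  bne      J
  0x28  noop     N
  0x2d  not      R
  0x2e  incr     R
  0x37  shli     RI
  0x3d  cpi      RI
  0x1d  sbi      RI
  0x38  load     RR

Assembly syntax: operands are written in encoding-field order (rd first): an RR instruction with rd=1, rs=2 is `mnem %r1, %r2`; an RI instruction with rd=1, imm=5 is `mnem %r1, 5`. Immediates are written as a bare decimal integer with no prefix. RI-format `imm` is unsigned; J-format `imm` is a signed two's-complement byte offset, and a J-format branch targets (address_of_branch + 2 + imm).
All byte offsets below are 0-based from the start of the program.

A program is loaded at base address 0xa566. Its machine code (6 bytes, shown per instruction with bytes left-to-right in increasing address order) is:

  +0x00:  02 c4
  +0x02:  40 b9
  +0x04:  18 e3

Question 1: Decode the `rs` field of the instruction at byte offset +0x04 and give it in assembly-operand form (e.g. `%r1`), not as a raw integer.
%r6

[04] 18 e3 → 0xe318
  opcode bits[15:10]=0x38: load/RR
  rd@[9:6]=0xc ⇒ %r12
  rs@[5:2]=0x6 ⇒ %r6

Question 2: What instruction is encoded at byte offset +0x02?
off 0x02: read 40 b9 as little → 0xb940
  opcode bits[15:10]=0x2e: incr/R
  rd@[9:6]=0x5 ⇒ %r5

incr %r5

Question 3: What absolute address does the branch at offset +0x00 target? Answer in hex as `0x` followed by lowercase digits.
0xa56a

[00] 02 c4 → 0xc402
  opcode bits[15:10]=0x31: bne/J
  [9:0] imm=2 = 2
  target = base 0xa566 + off 0x00 + 2 + imm 2 = 0xa56a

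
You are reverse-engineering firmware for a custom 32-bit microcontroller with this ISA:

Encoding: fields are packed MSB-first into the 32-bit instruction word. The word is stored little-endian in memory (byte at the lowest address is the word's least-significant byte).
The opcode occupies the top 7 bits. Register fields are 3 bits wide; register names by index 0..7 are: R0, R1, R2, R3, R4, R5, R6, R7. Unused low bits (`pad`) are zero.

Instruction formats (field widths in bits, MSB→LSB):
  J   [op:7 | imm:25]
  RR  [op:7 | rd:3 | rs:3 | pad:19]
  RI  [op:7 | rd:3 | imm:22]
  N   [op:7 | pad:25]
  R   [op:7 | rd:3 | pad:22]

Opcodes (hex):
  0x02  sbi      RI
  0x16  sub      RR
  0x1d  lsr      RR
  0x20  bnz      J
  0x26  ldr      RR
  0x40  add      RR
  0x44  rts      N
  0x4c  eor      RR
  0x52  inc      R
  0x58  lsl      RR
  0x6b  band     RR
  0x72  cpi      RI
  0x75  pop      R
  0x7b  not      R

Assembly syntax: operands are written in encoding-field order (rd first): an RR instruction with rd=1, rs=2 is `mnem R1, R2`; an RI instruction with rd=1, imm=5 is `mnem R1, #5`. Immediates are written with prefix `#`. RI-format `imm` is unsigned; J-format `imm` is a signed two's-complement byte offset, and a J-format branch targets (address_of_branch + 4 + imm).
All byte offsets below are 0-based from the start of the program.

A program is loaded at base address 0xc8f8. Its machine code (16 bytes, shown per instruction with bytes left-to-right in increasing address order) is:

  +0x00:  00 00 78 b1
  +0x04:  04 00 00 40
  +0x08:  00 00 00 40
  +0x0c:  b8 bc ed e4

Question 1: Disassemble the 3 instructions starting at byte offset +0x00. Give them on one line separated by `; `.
lsl R5, R7; bnz #4; bnz #0

off 0x00: read 00 00 78 b1 as little → 0xb1780000
  op=0xb1780000>>25=0x58 ⇒ lsl (RR)
  [24:22] rd=5 = R5
  [21:19] rs=7 = R7
off 0x04: read 04 00 00 40 as little → 0x40000004
  op=0x40000004>>25=0x20 ⇒ bnz (J)
  [24:0] imm=4 = #4
off 0x08: read 00 00 00 40 as little → 0x40000000
  op=0x40000000>>25=0x20 ⇒ bnz (J)
  [24:0] imm=0 = #0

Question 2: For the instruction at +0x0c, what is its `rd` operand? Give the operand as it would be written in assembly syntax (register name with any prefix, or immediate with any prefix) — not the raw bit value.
R3

[0c] b8 bc ed e4 → 0xe4edbcb8
  opcode bits[31:25]=0x72: cpi/RI
  rd@[24:22]=0x3 ⇒ R3
  imm@[21:0]=0x2dbcb8 ⇒ #2997432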